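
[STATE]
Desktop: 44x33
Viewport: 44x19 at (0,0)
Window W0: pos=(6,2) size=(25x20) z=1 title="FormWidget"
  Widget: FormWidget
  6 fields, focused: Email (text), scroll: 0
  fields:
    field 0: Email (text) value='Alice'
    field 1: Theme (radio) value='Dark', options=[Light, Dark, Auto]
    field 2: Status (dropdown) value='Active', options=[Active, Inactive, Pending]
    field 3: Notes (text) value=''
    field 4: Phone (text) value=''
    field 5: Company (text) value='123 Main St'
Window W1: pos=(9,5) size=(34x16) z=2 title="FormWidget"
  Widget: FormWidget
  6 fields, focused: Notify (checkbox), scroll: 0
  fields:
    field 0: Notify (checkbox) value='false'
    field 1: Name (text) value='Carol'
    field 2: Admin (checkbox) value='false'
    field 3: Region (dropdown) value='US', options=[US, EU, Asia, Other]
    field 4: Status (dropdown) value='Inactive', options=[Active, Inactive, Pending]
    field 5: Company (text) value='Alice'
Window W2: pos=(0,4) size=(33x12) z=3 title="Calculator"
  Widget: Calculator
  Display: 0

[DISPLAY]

                                            
                                            
      ┏━━━━━━━━━━━━━━━━━━━━━━━┓             
      ┃ FormWidget            ┃             
┏━━━━━━━━━━━━━━━━━━━━━━━━━━━━━━━┓           
┃ Calculator                    ┃━━━━━━━━━┓ 
┠───────────────────────────────┨         ┃ 
┃                              0┃─────────┨ 
┃┌───┬───┬───┬───┐              ┃         ┃ 
┃│ 7 │ 8 │ 9 │ ÷ │              ┃        ]┃ 
┃├───┼───┼───┼───┤              ┃         ┃ 
┃│ 4 │ 5 │ 6 │ × │              ┃       ▼]┃ 
┃├───┼───┼───┼───┤              ┃       ▼]┃ 
┃│ 1 │ 2 │ 3 │ - │              ┃        ]┃ 
┃└───┴───┴───┴───┘              ┃         ┃ 
┗━━━━━━━━━━━━━━━━━━━━━━━━━━━━━━━┛         ┃ 
      ┃  ┃                                ┃ 
      ┃  ┃                                ┃ 
      ┃  ┃                                ┃ 


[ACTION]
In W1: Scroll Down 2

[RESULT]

                                            
                                            
      ┏━━━━━━━━━━━━━━━━━━━━━━━┓             
      ┃ FormWidget            ┃             
┏━━━━━━━━━━━━━━━━━━━━━━━━━━━━━━━┓           
┃ Calculator                    ┃━━━━━━━━━┓ 
┠───────────────────────────────┨         ┃ 
┃                              0┃─────────┨ 
┃┌───┬───┬───┬───┐              ┃         ┃ 
┃│ 7 │ 8 │ 9 │ ÷ │              ┃       ▼]┃ 
┃├───┼───┼───┼───┤              ┃       ▼]┃ 
┃│ 4 │ 5 │ 6 │ × │              ┃        ]┃ 
┃├───┼───┼───┼───┤              ┃         ┃ 
┃│ 1 │ 2 │ 3 │ - │              ┃         ┃ 
┃└───┴───┴───┴───┘              ┃         ┃ 
┗━━━━━━━━━━━━━━━━━━━━━━━━━━━━━━━┛         ┃ 
      ┃  ┃                                ┃ 
      ┃  ┃                                ┃ 
      ┃  ┃                                ┃ 


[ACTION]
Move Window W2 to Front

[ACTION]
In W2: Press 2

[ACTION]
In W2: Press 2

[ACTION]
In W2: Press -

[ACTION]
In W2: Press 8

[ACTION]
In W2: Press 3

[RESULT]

                                            
                                            
      ┏━━━━━━━━━━━━━━━━━━━━━━━┓             
      ┃ FormWidget            ┃             
┏━━━━━━━━━━━━━━━━━━━━━━━━━━━━━━━┓           
┃ Calculator                    ┃━━━━━━━━━┓ 
┠───────────────────────────────┨         ┃ 
┃                             83┃─────────┨ 
┃┌───┬───┬───┬───┐              ┃         ┃ 
┃│ 7 │ 8 │ 9 │ ÷ │              ┃       ▼]┃ 
┃├───┼───┼───┼───┤              ┃       ▼]┃ 
┃│ 4 │ 5 │ 6 │ × │              ┃        ]┃ 
┃├───┼───┼───┼───┤              ┃         ┃ 
┃│ 1 │ 2 │ 3 │ - │              ┃         ┃ 
┃└───┴───┴───┴───┘              ┃         ┃ 
┗━━━━━━━━━━━━━━━━━━━━━━━━━━━━━━━┛         ┃ 
      ┃  ┃                                ┃ 
      ┃  ┃                                ┃ 
      ┃  ┃                                ┃ 


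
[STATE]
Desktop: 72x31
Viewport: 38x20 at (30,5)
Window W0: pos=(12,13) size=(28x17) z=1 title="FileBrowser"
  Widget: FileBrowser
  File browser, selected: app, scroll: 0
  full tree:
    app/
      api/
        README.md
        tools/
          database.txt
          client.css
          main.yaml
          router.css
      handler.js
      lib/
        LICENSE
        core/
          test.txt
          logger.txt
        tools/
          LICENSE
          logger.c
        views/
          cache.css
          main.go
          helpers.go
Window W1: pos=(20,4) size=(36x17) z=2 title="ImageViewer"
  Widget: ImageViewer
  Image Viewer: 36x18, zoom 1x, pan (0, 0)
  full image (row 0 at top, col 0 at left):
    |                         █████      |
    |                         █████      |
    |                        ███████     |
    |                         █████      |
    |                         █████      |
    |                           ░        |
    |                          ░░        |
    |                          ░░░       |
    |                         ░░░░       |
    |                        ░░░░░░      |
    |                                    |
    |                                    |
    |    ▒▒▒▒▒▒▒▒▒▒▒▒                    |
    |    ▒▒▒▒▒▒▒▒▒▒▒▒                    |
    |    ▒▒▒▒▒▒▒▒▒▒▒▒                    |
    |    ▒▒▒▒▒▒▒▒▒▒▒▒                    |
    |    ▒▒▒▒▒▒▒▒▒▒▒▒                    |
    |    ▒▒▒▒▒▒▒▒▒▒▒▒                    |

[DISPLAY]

wer                      ┃            
─────────────────────────┨            
                █████    ┃            
                █████    ┃            
               ███████   ┃            
                █████    ┃            
                █████    ┃            
                  ░      ┃            
                 ░░      ┃            
                 ░░░     ┃            
                ░░░░     ┃            
               ░░░░░░    ┃            
                         ┃            
                         ┃            
▒▒▒▒▒▒▒                  ┃            
━━━━━━━━━━━━━━━━━━━━━━━━━┛            
         ┃                            
         ┃                            
         ┃                            
         ┃                            


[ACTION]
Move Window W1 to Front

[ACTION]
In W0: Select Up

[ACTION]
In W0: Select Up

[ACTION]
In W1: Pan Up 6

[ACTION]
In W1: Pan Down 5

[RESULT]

wer                      ┃            
─────────────────────────┨            
                  ░      ┃            
                 ░░      ┃            
                 ░░░     ┃            
                ░░░░     ┃            
               ░░░░░░    ┃            
                         ┃            
                         ┃            
▒▒▒▒▒▒▒                  ┃            
▒▒▒▒▒▒▒                  ┃            
▒▒▒▒▒▒▒                  ┃            
▒▒▒▒▒▒▒                  ┃            
▒▒▒▒▒▒▒                  ┃            
▒▒▒▒▒▒▒                  ┃            
━━━━━━━━━━━━━━━━━━━━━━━━━┛            
         ┃                            
         ┃                            
         ┃                            
         ┃                            


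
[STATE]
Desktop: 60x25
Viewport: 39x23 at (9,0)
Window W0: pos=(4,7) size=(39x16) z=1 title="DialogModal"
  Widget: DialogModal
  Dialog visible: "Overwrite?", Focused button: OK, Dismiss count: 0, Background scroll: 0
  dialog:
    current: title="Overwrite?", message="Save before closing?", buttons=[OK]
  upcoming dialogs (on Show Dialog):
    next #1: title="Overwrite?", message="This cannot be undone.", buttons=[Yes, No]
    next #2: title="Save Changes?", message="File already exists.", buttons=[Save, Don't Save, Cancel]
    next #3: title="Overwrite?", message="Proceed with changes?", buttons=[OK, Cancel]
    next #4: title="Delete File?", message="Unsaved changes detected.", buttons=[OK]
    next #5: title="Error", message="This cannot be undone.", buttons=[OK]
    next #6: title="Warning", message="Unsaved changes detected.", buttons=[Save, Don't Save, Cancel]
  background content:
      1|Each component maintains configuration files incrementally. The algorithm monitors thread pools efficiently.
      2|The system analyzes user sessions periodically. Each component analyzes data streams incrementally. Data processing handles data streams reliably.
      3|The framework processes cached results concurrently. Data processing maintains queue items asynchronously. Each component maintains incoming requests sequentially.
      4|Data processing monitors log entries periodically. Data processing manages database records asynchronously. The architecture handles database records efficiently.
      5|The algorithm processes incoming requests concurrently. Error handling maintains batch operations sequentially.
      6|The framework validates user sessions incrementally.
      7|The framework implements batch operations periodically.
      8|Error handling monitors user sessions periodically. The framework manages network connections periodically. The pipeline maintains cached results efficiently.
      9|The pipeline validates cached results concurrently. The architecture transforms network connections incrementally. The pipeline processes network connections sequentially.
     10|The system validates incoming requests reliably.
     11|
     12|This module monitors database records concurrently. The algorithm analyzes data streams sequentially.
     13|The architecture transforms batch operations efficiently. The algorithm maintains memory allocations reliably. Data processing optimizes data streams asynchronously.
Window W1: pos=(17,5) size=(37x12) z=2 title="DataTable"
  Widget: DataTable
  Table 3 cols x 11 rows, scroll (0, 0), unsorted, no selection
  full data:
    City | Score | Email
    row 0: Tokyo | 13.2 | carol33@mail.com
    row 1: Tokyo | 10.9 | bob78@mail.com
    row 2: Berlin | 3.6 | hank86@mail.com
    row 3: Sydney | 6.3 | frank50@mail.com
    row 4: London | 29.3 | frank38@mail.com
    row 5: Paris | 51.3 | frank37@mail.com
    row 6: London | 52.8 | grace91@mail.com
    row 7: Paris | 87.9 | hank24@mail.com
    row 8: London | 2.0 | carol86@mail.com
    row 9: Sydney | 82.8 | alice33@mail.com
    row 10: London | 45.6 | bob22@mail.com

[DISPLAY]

                                       
                                       
                                       
                                       
                                       
        ┏━━━━━━━━━━━━━━━━━━━━━━━━━━━━━━
        ┃ DataTable                    
━━━━━━━━┠──────────────────────────────
logModal┃City  │Score│Email            
────────┃──────┼─────┼──────────────── 
 compone┃Tokyo │13.2 │carol33@mail.com 
system a┃Tokyo │10.9 │bob78@mail.com   
framewor┃Berlin│3.6  │hank86@mail.com  
 p┌─────┃Sydney│6.3  │frank50@mail.com 
al│     ┃London│29.3 │frank38@mail.com 
fr│ Save┃Paris │51.3 │frank37@mail.com 
fr│     ┗━━━━━━━━━━━━━━━━━━━━━━━━━━━━━━
r └──────────────────────┘essions┃     
pipeline validates cached results┃     
system validates incoming request┃     
                                 ┃     
 module monitors database records┃     
━━━━━━━━━━━━━━━━━━━━━━━━━━━━━━━━━┛     


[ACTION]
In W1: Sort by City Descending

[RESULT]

                                       
                                       
                                       
                                       
                                       
        ┏━━━━━━━━━━━━━━━━━━━━━━━━━━━━━━
        ┃ DataTable                    
━━━━━━━━┠──────────────────────────────
logModal┃City ▼│Score│Email            
────────┃──────┼─────┼──────────────── 
 compone┃Tokyo │13.2 │carol33@mail.com 
system a┃Tokyo │10.9 │bob78@mail.com   
framewor┃Sydney│6.3  │frank50@mail.com 
 p┌─────┃Sydney│82.8 │alice33@mail.com 
al│     ┃Paris │51.3 │frank37@mail.com 
fr│ Save┃Paris │87.9 │hank24@mail.com  
fr│     ┗━━━━━━━━━━━━━━━━━━━━━━━━━━━━━━
r └──────────────────────┘essions┃     
pipeline validates cached results┃     
system validates incoming request┃     
                                 ┃     
 module monitors database records┃     
━━━━━━━━━━━━━━━━━━━━━━━━━━━━━━━━━┛     


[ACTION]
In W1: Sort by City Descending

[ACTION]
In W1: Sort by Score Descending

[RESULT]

                                       
                                       
                                       
                                       
                                       
        ┏━━━━━━━━━━━━━━━━━━━━━━━━━━━━━━
        ┃ DataTable                    
━━━━━━━━┠──────────────────────────────
logModal┃City  │Scor▼│Email            
────────┃──────┼─────┼──────────────── 
 compone┃Paris │87.9 │hank24@mail.com  
system a┃Sydney│82.8 │alice33@mail.com 
framewor┃London│52.8 │grace91@mail.com 
 p┌─────┃Paris │51.3 │frank37@mail.com 
al│     ┃London│45.6 │bob22@mail.com   
fr│ Save┃London│29.3 │frank38@mail.com 
fr│     ┗━━━━━━━━━━━━━━━━━━━━━━━━━━━━━━
r └──────────────────────┘essions┃     
pipeline validates cached results┃     
system validates incoming request┃     
                                 ┃     
 module monitors database records┃     
━━━━━━━━━━━━━━━━━━━━━━━━━━━━━━━━━┛     


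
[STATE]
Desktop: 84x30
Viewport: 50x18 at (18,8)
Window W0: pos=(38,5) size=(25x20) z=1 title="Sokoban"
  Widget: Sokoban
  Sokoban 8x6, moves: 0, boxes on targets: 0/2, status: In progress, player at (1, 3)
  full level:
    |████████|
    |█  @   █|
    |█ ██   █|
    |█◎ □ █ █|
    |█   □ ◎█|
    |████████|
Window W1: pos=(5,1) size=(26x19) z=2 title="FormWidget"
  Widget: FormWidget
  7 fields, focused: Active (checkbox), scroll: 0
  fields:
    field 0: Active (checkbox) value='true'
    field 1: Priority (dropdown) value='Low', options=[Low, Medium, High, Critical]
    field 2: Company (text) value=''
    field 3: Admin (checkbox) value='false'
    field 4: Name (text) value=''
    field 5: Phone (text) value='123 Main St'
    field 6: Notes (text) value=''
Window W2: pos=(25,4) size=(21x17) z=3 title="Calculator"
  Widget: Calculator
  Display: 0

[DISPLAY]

  [    ┃┌───┬───┬───┬───┐  ┃█               ┃     
  [123 ┃│ 7 │ 8 │ 9 │ ÷ │  ┃█               ┃     
  [    ┃├───┼───┼───┼───┤  ┃█               ┃     
       ┃│ 4 │ 5 │ 6 │ × │  ┃█               ┃     
       ┃├───┼───┼───┼───┤  ┃█               ┃     
       ┃│ 1 │ 2 │ 3 │ - │  ┃█               ┃     
       ┃├───┼───┼───┼───┤  ┃0  0/2          ┃     
       ┃│ 0 │ . │ = │ + │  ┃                ┃     
       ┃├───┼───┼───┼───┤  ┃                ┃     
       ┃│ C │ MC│ MR│ M+│  ┃                ┃     
       ┃└───┴───┴───┴───┘  ┃                ┃     
━━━━━━━┃                   ┃                ┃     
       ┗━━━━━━━━━━━━━━━━━━━┛                ┃     
                    ┃                       ┃     
                    ┃                       ┃     
                    ┃                       ┃     
                    ┗━━━━━━━━━━━━━━━━━━━━━━━┛     
                                                  


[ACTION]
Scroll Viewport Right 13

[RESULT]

───┬───┬───┐  ┃█               ┃                  
 8 │ 9 │ ÷ │  ┃█               ┃                  
───┼───┼───┤  ┃█               ┃                  
 5 │ 6 │ × │  ┃█               ┃                  
───┼───┼───┤  ┃█               ┃                  
 2 │ 3 │ - │  ┃█               ┃                  
───┼───┼───┤  ┃0  0/2          ┃                  
 . │ = │ + │  ┃                ┃                  
───┼───┼───┤  ┃                ┃                  
 MC│ MR│ M+│  ┃                ┃                  
───┴───┴───┘  ┃                ┃                  
              ┃                ┃                  
━━━━━━━━━━━━━━┛                ┃                  
       ┃                       ┃                  
       ┃                       ┃                  
       ┃                       ┃                  
       ┗━━━━━━━━━━━━━━━━━━━━━━━┛                  
                                                  


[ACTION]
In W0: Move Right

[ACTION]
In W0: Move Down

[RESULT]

───┬───┬───┐  ┃█               ┃                  
 8 │ 9 │ ÷ │  ┃█               ┃                  
───┼───┼───┤  ┃█               ┃                  
 5 │ 6 │ × │  ┃█               ┃                  
───┼───┼───┤  ┃█               ┃                  
 2 │ 3 │ - │  ┃█               ┃                  
───┼───┼───┤  ┃2  0/2          ┃                  
 . │ = │ + │  ┃                ┃                  
───┼───┼───┤  ┃                ┃                  
 MC│ MR│ M+│  ┃                ┃                  
───┴───┴───┘  ┃                ┃                  
              ┃                ┃                  
━━━━━━━━━━━━━━┛                ┃                  
       ┃                       ┃                  
       ┃                       ┃                  
       ┃                       ┃                  
       ┗━━━━━━━━━━━━━━━━━━━━━━━┛                  
                                                  


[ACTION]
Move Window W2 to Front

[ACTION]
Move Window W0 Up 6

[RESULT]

───┬───┬───┐  ┃█               ┃                  
 8 │ 9 │ ÷ │  ┃2  0/2          ┃                  
───┼───┼───┤  ┃                ┃                  
 5 │ 6 │ × │  ┃                ┃                  
───┼───┼───┤  ┃                ┃                  
 2 │ 3 │ - │  ┃                ┃                  
───┼───┼───┤  ┃                ┃                  
 . │ = │ + │  ┃                ┃                  
───┼───┼───┤  ┃                ┃                  
 MC│ MR│ M+│  ┃                ┃                  
───┴───┴───┘  ┃                ┃                  
              ┃━━━━━━━━━━━━━━━━┛                  
━━━━━━━━━━━━━━┛                                   
                                                  
                                                  
                                                  
                                                  
                                                  


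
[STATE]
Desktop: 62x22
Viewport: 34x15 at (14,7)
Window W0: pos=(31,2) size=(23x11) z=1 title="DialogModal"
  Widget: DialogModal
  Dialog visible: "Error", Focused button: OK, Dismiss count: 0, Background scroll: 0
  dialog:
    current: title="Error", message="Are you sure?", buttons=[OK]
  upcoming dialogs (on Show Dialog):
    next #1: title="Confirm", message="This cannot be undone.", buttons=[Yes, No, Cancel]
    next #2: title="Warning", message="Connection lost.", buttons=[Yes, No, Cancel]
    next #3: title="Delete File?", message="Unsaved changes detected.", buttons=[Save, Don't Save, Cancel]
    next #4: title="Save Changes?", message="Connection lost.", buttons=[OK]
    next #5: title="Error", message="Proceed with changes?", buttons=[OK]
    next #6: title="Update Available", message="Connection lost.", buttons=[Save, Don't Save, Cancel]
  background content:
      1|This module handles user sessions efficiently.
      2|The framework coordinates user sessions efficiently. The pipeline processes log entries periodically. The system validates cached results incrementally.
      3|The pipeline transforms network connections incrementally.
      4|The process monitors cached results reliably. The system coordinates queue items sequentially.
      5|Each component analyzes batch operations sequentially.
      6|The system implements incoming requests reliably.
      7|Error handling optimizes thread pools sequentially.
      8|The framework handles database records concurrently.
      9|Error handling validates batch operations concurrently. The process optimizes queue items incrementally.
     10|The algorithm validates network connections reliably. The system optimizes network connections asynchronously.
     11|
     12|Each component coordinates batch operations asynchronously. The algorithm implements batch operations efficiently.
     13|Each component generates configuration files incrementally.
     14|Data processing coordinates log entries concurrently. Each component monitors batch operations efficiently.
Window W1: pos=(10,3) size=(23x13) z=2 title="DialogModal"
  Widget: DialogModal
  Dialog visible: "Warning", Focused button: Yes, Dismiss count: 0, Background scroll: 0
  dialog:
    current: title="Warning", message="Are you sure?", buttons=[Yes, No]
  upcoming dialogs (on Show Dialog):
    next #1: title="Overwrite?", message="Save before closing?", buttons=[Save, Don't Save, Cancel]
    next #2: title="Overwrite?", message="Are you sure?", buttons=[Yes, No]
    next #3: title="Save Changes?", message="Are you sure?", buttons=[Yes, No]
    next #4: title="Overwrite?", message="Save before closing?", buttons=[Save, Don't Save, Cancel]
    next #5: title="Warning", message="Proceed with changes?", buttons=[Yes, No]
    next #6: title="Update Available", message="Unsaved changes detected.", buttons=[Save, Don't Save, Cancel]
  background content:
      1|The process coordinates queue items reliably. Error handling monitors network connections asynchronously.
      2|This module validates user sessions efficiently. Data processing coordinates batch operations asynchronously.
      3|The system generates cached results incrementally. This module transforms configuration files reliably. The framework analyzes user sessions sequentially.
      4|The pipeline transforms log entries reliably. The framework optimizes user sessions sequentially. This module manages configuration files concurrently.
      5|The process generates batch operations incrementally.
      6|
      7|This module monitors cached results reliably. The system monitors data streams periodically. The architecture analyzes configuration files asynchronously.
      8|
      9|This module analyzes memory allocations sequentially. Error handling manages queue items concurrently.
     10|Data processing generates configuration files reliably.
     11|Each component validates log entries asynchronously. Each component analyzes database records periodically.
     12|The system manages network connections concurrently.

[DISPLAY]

s module validates┃h│     Error   
───────────────┐s ┃h│ Are you sure
    Warning    │or┃a│      [OK]   
 Are you sure? │es┃h└─────────────
   [Yes]  No   │  ┃rror handling o
───────────────┘s ┃━━━━━━━━━━━━━━━
                  ┃               
s module analyzes ┃               
━━━━━━━━━━━━━━━━━━┛               
                                  
                                  
                                  
                                  
                                  
                                  


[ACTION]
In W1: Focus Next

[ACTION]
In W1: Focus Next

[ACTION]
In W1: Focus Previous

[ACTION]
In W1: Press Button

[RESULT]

s module validates┃h│     Error   
 system generates ┃h│ Are you sure
 pipeline transfor┃a│      [OK]   
 process generates┃h└─────────────
                  ┃rror handling o
s module monitors ┃━━━━━━━━━━━━━━━
                  ┃               
s module analyzes ┃               
━━━━━━━━━━━━━━━━━━┛               
                                  
                                  
                                  
                                  
                                  
                                  


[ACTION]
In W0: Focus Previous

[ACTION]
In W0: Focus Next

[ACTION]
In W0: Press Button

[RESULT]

s module validates┃he pipeline tra
 system generates ┃he process moni
 pipeline transfor┃ach component a
 process generates┃he system imple
                  ┃rror handling o
s module monitors ┃━━━━━━━━━━━━━━━
                  ┃               
s module analyzes ┃               
━━━━━━━━━━━━━━━━━━┛               
                                  
                                  
                                  
                                  
                                  
                                  


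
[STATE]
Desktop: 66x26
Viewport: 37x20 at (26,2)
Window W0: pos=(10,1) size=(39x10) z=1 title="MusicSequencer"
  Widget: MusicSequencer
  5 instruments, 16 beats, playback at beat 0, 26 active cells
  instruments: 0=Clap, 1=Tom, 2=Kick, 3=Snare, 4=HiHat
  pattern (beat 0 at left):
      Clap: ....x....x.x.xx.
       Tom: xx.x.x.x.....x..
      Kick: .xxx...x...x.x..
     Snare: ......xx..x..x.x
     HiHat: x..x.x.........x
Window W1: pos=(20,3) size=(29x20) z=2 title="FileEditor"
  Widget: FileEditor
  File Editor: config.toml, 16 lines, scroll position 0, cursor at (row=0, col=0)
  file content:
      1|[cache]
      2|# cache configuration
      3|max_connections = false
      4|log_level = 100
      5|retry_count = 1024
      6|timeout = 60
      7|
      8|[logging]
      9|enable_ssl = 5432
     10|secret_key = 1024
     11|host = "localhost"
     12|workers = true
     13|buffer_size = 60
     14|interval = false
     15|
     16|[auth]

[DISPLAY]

                      ┃              
━━━━━━━━━━━━━━━━━━━━━━┓              
Editor                ┃              
──────────────────────┨              
e]                   ▲┃              
he configuration     █┃              
onnections = false   ░┃              
evel = 100           ░┃              
_count = 1024        ░┃              
ut = 60              ░┃              
                     ░┃              
ing]                 ░┃              
e_ssl = 5432         ░┃              
t_key = 1024         ░┃              
= "localhost"        ░┃              
rs = true            ░┃              
r_size = 60          ░┃              
val = false          ░┃              
                     ░┃              
]                    ▼┃              


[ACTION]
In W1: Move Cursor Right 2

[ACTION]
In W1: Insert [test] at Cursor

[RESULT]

                      ┃              
━━━━━━━━━━━━━━━━━━━━━━┓              
Editor                ┃              
──────────────────────┨              
t█che]               ▲┃              
he configuration     █┃              
onnections = false   ░┃              
evel = 100           ░┃              
_count = 1024        ░┃              
ut = 60              ░┃              
                     ░┃              
ing]                 ░┃              
e_ssl = 5432         ░┃              
t_key = 1024         ░┃              
= "localhost"        ░┃              
rs = true            ░┃              
r_size = 60          ░┃              
val = false          ░┃              
                     ░┃              
]                    ▼┃              


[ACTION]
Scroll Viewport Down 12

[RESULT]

t█che]               ▲┃              
he configuration     █┃              
onnections = false   ░┃              
evel = 100           ░┃              
_count = 1024        ░┃              
ut = 60              ░┃              
                     ░┃              
ing]                 ░┃              
e_ssl = 5432         ░┃              
t_key = 1024         ░┃              
= "localhost"        ░┃              
rs = true            ░┃              
r_size = 60          ░┃              
val = false          ░┃              
                     ░┃              
]                    ▼┃              
━━━━━━━━━━━━━━━━━━━━━━┛              
                                     
                                     
                                     


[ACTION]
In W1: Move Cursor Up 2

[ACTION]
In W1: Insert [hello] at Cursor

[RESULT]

thello█che]          ▲┃              
he configuration     █┃              
onnections = false   ░┃              
evel = 100           ░┃              
_count = 1024        ░┃              
ut = 60              ░┃              
                     ░┃              
ing]                 ░┃              
e_ssl = 5432         ░┃              
t_key = 1024         ░┃              
= "localhost"        ░┃              
rs = true            ░┃              
r_size = 60          ░┃              
val = false          ░┃              
                     ░┃              
]                    ▼┃              
━━━━━━━━━━━━━━━━━━━━━━┛              
                                     
                                     
                                     


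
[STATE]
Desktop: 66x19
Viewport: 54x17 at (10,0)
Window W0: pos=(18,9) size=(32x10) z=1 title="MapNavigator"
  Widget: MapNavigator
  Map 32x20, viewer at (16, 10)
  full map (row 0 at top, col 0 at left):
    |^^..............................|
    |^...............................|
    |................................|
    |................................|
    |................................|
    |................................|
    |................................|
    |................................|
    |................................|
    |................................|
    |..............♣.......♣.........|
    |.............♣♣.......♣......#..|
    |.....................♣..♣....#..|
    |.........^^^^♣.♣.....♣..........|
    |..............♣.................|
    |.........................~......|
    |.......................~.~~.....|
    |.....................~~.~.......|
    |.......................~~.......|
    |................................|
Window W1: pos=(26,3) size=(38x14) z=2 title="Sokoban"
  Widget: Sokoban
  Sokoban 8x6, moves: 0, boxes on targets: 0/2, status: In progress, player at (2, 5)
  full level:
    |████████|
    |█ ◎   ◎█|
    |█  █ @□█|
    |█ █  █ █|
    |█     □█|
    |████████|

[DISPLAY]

                                                      
                                                      
                                                      
                ┏━━━━━━━━━━━━━━━━━━━━━━━━━━━━━━━━━━━━┓
                ┃ Sokoban                            ┃
                ┠────────────────────────────────────┨
                ┃████████                            ┃
                ┃█ ◎   ◎█                            ┃
                ┃█  █ @□█                            ┃
        ┏━━━━━━━┃█ █  █ █                            ┃
        ┃ MapNav┃█     □█                            ┃
        ┠───────┃████████                            ┃
        ┃.......┃Moves: 0  0/2                       ┃
        ┃.......┃                                    ┃
        ┃.......┃                                    ┃
        ┃.......┃                                    ┃
        ┃.......┗━━━━━━━━━━━━━━━━━━━━━━━━━━━━━━━━━━━━┛


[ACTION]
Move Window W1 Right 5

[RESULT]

                                                      
                                                      
                                                      
                  ┏━━━━━━━━━━━━━━━━━━━━━━━━━━━━━━━━━━━
                  ┃ Sokoban                           
                  ┠───────────────────────────────────
                  ┃████████                           
                  ┃█ ◎   ◎█                           
                  ┃█  █ @□█                           
        ┏━━━━━━━━━┃█ █  █ █                           
        ┃ MapNavig┃█     □█                           
        ┠─────────┃████████                           
        ┃.........┃Moves: 0  0/2                      
        ┃.........┃                                   
        ┃.........┃                                   
        ┃.........┃                                   
        ┃.........┗━━━━━━━━━━━━━━━━━━━━━━━━━━━━━━━━━━━


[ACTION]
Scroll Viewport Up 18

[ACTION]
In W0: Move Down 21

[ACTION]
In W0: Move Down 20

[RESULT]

                                                      
                                                      
                                                      
                  ┏━━━━━━━━━━━━━━━━━━━━━━━━━━━━━━━━━━━
                  ┃ Sokoban                           
                  ┠───────────────────────────────────
                  ┃████████                           
                  ┃█ ◎   ◎█                           
                  ┃█  █ @□█                           
        ┏━━━━━━━━━┃█ █  █ █                           
        ┃ MapNavig┃█     □█                           
        ┠─────────┃████████                           
        ┃.........┃Moves: 0  0/2                      
        ┃.........┃                                   
        ┃.........┃                                   
        ┃.........┃                                   
        ┃         ┗━━━━━━━━━━━━━━━━━━━━━━━━━━━━━━━━━━━


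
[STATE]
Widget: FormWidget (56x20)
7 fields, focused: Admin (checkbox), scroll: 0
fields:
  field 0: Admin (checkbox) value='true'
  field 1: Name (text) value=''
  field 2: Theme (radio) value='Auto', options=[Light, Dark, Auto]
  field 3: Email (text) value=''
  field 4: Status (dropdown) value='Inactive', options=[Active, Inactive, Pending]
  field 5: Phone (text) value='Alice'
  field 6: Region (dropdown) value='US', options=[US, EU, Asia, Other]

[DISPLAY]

> Admin:      [x]                                       
  Name:       [                                        ]
  Theme:      ( ) Light  ( ) Dark  (●) Auto             
  Email:      [                                        ]
  Status:     [Inactive                               ▼]
  Phone:      [Alice                                   ]
  Region:     [US                                     ▼]
                                                        
                                                        
                                                        
                                                        
                                                        
                                                        
                                                        
                                                        
                                                        
                                                        
                                                        
                                                        
                                                        


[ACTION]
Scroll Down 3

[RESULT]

  Email:      [                                        ]
  Status:     [Inactive                               ▼]
  Phone:      [Alice                                   ]
  Region:     [US                                     ▼]
                                                        
                                                        
                                                        
                                                        
                                                        
                                                        
                                                        
                                                        
                                                        
                                                        
                                                        
                                                        
                                                        
                                                        
                                                        
                                                        


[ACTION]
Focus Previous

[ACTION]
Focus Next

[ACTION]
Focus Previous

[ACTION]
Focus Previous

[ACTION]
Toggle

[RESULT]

  Email:      [                                        ]
  Status:     [Inactive                               ▼]
> Phone:      [Alice                                   ]
  Region:     [US                                     ▼]
                                                        
                                                        
                                                        
                                                        
                                                        
                                                        
                                                        
                                                        
                                                        
                                                        
                                                        
                                                        
                                                        
                                                        
                                                        
                                                        
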